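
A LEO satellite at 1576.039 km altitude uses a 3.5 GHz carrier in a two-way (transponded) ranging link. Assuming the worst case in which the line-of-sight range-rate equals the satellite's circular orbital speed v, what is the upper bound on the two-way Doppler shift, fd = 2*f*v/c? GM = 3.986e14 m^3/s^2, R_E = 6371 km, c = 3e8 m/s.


r = 7.947039e+06 m
v = sqrt(mu/r) = 7082.1639 m/s (worst-case radial velocity)
f = 3.5 GHz = 3.5e+09 Hz
fd = 2*f*v/c = 2*3.5e+09*7082.1639/3.0e+08
fd = 165250.4917 Hz

165250.4917 Hz


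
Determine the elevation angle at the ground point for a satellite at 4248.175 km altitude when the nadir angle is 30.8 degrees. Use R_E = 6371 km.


r = R_E + alt = 10619.1750 km
Law of sines in the satellite / Earth-center / ground-point triangle:
  sin(nadir)/R_E = sin(90 + el)/r  =>  cos(el) = (r/R_E)*sin(nadir)
cos(el) = (10619.1750 / 6371.0000) * sin(30.8 deg) = 0.8534724
el = arccos(0.8534724) = 31.4086 deg
(Earth-central angle = 90 - nadir - el = 27.7914 deg)

31.4086 degrees


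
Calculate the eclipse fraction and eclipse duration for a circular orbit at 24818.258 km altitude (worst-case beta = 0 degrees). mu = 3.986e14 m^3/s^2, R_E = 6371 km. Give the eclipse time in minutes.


r = 31189.2580 km
T = 913.6241 min
Eclipse fraction = arcsin(R_E/r)/pi = arcsin(6371.0000/31189.2580)/pi
= arcsin(0.204269)/pi = 0.06548174
Eclipse duration = 0.06548174 * 913.6241 = 59.8257 min

59.8257 minutes


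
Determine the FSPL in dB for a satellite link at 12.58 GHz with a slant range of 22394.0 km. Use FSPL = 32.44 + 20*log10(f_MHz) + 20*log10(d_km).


f = 12.58 GHz = 12580.0000 MHz
d = 22394.0 km
FSPL = 32.44 + 20*log10(12580.0000) + 20*log10(22394.0)
FSPL = 32.44 + 81.9936 + 87.0026
FSPL = 201.4362 dB

201.4362 dB


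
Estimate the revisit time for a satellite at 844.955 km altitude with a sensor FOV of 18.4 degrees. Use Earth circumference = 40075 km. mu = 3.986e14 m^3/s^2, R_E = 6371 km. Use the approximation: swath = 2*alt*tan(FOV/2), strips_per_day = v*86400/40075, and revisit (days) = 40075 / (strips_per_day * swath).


swath = 2*844.955*tan(0.1605703) = 273.7057 km
v = sqrt(mu/r) = 7432.2745 m/s = 7.4323 km/s
strips/day = v*86400/40075 = 7.4323*86400/40075 = 16.0237
coverage/day = strips * swath = 16.0237 * 273.7057 = 4385.7693 km
revisit = 40075 / 4385.7693 = 9.1375 days

9.1375 days


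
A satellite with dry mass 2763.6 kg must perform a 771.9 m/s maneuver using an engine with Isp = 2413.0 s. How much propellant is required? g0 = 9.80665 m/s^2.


ve = Isp * g0 = 2413.0 * 9.80665 = 23663.446450 m/s
mass ratio = exp(dv/ve) = exp(771.9/23663.446450) = 1.03315779
m_prop = m_dry * (mr - 1) = 2763.6 * (1.03315779 - 1)
m_prop = 91.6349 kg

91.6349 kg


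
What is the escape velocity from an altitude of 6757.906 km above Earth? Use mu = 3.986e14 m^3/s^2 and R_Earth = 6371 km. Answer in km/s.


r = 6371.0 + 6757.906 = 13128.9060 km = 1.3128906e+07 m
v_esc = sqrt(2*mu/r) = sqrt(2*3.986e14 / 1.3128906e+07)
v_esc = 7792.3666 m/s = 7.7924 km/s

7.7924 km/s


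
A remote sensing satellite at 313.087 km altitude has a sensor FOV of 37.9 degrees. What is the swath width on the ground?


FOV = 37.9 deg = 0.6614798 rad
swath = 2 * alt * tan(FOV/2) = 2 * 313.087 * tan(0.3307399)
swath = 2 * 313.087 * 0.3433518
swath = 214.9980 km

214.9980 km


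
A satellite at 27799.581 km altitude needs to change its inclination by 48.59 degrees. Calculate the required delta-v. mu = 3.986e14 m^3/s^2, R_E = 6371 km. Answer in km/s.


r = 34170.5810 km = 3.4170581e+07 m
V = sqrt(mu/r) = 3415.4070 m/s
di = 48.59 deg = 0.8480555 rad
dV = 2*V*sin(di/2) = 2*3415.4070*sin(0.4240277)
dV = 2810.4348 m/s = 2.8104 km/s

2.8104 km/s


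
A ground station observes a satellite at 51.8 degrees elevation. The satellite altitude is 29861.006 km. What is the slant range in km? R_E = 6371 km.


h = 29861.006 km, el = 51.8 deg
d = -R_E*sin(el) + sqrt((R_E*sin(el))^2 + 2*R_E*h + h^2)
d = -6371.0000*sin(0.9040806) + sqrt((6371.0000*0.7858569)^2 + 2*6371.0000*29861.006 + 29861.006^2)
d = 31010.4628 km

31010.4628 km


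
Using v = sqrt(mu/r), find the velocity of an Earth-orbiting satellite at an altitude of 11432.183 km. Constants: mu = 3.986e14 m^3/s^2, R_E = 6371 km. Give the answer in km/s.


r = R_E + alt = 6371.0 + 11432.183 = 17803.1830 km = 1.7803183e+07 m
v = sqrt(mu/r) = sqrt(3.986e14 / 1.7803183e+07) = 4731.7285 m/s = 4.7317 km/s

4.7317 km/s


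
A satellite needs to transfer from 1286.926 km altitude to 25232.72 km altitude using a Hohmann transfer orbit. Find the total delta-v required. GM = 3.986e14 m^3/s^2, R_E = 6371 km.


r1 = 7657.9260 km = 7.657926e+06 m
r2 = 31603.7200 km = 3.160372e+07 m
dv1 = sqrt(mu/r1)*(sqrt(2*r2/(r1+r2)) - 1) = 1939.4289 m/s
dv2 = sqrt(mu/r2)*(1 - sqrt(2*r1/(r1+r2))) = 1333.2754 m/s
total dv = |dv1| + |dv2| = 1939.4289 + 1333.2754 = 3272.7042 m/s = 3.2727 km/s

3.2727 km/s


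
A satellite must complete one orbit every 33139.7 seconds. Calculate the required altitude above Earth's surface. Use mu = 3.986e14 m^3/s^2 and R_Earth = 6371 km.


T = 33139.7 s
r = (mu*T^2/(4*pi^2))^(1/3) = (3.986e14 * 33139.7^2 / (4*pi^2))^(1/3)
r = 2.2299317e+07 m = 22299.3173 km
alt = r - R_E = 22299.3173 - 6371 = 15928.3173 km

15928.3173 km


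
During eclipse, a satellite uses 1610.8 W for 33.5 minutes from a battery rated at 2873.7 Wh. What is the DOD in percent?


E_used = P * t / 60 = 1610.8 * 33.5 / 60 = 899.3633 Wh
DOD = E_used / E_total * 100 = 899.3633 / 2873.7 * 100
DOD = 31.2964 %

31.2964 %


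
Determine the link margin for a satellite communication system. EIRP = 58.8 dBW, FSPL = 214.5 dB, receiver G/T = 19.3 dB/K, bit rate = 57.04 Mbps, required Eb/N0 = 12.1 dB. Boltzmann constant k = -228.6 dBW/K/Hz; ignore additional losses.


C/N0 = EIRP - FSPL + G/T - k = 58.8 - 214.5 + 19.3 - (-228.6)
C/N0 = 92.2000 dB-Hz
R_b = 57.04 Mbps = 5.704e+07 bps -> 10*log10(R_b) = 77.5618 dB-Hz
Eb/N0 = C/N0 - 10*log10(R_b) = 92.2000 - 77.5618 = 14.6382 dB
Margin = Eb/N0 - Eb/N0_req = 14.6382 - 12.1 = 2.5382 dB (link closes)

2.5382 dB


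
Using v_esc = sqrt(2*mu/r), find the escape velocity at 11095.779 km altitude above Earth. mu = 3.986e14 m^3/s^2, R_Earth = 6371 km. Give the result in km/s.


r = 6371.0 + 11095.779 = 17466.7790 km = 1.7466779e+07 m
v_esc = sqrt(2*mu/r) = sqrt(2*3.986e14 / 1.7466779e+07)
v_esc = 6755.8070 m/s = 6.7558 km/s

6.7558 km/s


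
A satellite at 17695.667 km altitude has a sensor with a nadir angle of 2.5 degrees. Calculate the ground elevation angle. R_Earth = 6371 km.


r = R_E + alt = 24066.6670 km
Law of sines in the satellite / Earth-center / ground-point triangle:
  sin(nadir)/R_E = sin(90 + el)/r  =>  cos(el) = (r/R_E)*sin(nadir)
cos(el) = (24066.6670 / 6371.0000) * sin(2.5 deg) = 0.1647737
el = arccos(0.1647737) = 80.5159 deg
(Earth-central angle = 90 - nadir - el = 6.9841 deg)

80.5159 degrees


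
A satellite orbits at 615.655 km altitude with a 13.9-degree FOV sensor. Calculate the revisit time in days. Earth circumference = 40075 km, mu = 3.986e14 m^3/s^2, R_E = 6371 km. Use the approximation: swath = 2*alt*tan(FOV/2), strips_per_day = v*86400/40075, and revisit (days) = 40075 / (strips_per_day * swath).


swath = 2*615.655*tan(0.1213004) = 150.0953 km
v = sqrt(mu/r) = 7553.2524 m/s = 7.5533 km/s
strips/day = v*86400/40075 = 7.5533*86400/40075 = 16.2845
coverage/day = strips * swath = 16.2845 * 150.0953 = 2444.2249 km
revisit = 40075 / 2444.2249 = 16.3958 days

16.3958 days


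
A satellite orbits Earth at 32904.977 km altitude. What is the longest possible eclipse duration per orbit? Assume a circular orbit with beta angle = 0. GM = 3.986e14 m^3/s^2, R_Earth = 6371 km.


r = 39275.9770 km
T = 1291.0720 min
Eclipse fraction = arcsin(R_E/r)/pi = arcsin(6371.0000/39275.9770)/pi
= arcsin(0.1622111)/pi = 0.05186256
Eclipse duration = 0.05186256 * 1291.0720 = 66.9583 min

66.9583 minutes


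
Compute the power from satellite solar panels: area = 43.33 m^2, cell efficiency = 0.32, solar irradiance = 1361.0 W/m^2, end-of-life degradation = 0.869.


P = area * eta * S * degradation
P = 43.33 * 0.32 * 1361.0 * 0.869
P = 16398.9699 W

16398.9699 W


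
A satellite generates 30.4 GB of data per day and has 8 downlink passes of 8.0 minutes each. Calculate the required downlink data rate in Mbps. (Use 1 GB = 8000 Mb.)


total contact time = 8 * 8.0 * 60 = 3840.0000 s
data = 30.4 GB = 243200.0000 Mb
rate = 243200.0000 / 3840.0000 = 63.3333 Mbps

63.3333 Mbps


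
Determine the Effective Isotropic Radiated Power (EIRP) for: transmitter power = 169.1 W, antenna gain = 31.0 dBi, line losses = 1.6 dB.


Pt = 169.1 W = 22.2814 dBW
EIRP = Pt_dBW + Gt - losses = 22.2814 + 31.0 - 1.6 = 51.6814 dBW

51.6814 dBW


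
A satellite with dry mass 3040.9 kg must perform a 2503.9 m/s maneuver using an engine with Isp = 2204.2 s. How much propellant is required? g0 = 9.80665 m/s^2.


ve = Isp * g0 = 2204.2 * 9.80665 = 21615.817930 m/s
mass ratio = exp(dv/ve) = exp(2503.9/21615.817930) = 1.12281224
m_prop = m_dry * (mr - 1) = 3040.9 * (1.12281224 - 1)
m_prop = 373.4597 kg

373.4597 kg


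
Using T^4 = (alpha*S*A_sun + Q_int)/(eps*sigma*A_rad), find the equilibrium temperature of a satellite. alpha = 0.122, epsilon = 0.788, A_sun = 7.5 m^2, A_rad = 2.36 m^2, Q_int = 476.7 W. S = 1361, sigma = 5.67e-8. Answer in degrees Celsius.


Numerator = alpha*S*A_sun + Q_int = 0.122*1361*7.5 + 476.7 = 1722.0150 W
Denominator = eps*sigma*A_rad = 0.788*5.67e-8*2.36 = 1.0544386e-07 W/K^4
T^4 = 1.6331108e+10 K^4
T = 357.4818 K = 84.3318 C

84.3318 degrees Celsius


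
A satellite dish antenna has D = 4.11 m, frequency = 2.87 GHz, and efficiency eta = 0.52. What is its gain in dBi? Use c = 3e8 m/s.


lambda = c/f = 3e8 / 2.87e+09 = 0.1045296 m
G = eta*(pi*D/lambda)^2 = 0.52*(pi*4.11/0.1045296)^2
G = 7934.2890 (linear)
G = 10*log10(7934.2890) = 38.9951 dBi

38.9951 dBi


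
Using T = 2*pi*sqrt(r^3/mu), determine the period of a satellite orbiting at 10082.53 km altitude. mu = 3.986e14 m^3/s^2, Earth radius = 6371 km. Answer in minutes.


r = 16453.5300 km = 1.645353e+07 m
T = 2*pi*sqrt(r^3/mu) = 2*pi*sqrt(4.4542774e+21 / 3.986e14)
T = 21003.8957 s = 350.0649 min

350.0649 minutes


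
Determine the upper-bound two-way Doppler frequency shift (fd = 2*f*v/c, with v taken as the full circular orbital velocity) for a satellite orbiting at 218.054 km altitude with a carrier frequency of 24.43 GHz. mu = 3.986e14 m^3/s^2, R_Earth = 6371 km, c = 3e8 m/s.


r = 6.589054e+06 m
v = sqrt(mu/r) = 7777.8061 m/s (worst-case radial velocity)
f = 24.43 GHz = 2.443e+10 Hz
fd = 2*f*v/c = 2*2.443e+10*7777.8061/3.0e+08
fd = 1.2667454e+06 Hz

1.2667e+06 Hz


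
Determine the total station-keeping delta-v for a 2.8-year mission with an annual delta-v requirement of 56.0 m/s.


dV = rate * years = 56.0 * 2.8
dV = 156.8000 m/s

156.8000 m/s


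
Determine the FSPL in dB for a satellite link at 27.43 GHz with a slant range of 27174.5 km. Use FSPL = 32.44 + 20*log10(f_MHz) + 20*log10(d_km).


f = 27.43 GHz = 27430.0000 MHz
d = 27174.5 km
FSPL = 32.44 + 20*log10(27430.0000) + 20*log10(27174.5)
FSPL = 32.44 + 88.7645 + 88.6832
FSPL = 209.8877 dB

209.8877 dB


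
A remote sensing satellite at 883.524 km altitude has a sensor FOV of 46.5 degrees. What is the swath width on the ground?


FOV = 46.5 deg = 0.8115781 rad
swath = 2 * alt * tan(FOV/2) = 2 * 883.524 * tan(0.4057891)
swath = 2 * 883.524 * 0.4296339
swath = 759.1837 km

759.1837 km


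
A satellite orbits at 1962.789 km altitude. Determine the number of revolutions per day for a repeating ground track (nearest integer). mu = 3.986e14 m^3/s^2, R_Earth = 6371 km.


r = 8.333789e+06 m
T = 2*pi*sqrt(r^3/mu) = 7571.3788 s = 126.1896 min
revs/day = 1440 / 126.1896 = 11.4114
Rounded: 11 revolutions per day

11 revolutions per day


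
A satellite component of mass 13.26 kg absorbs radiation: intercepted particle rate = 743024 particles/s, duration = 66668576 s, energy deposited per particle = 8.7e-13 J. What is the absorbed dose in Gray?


Total energy deposited = rate * time * E_per
  = 743024 * 66668576 * 8.7e-13 = 43.0966 J
Dose = E_total / mass = 43.0966 / 13.26
Dose = 3.2501 Gy

3.2501 Gy


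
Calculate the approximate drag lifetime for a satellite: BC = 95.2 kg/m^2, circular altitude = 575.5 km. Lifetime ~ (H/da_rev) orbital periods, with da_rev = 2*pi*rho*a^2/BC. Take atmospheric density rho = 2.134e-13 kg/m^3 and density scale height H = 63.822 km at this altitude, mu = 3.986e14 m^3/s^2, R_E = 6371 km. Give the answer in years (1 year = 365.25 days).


a = R_E + alt = 6946.5000 km = 6.9465e+06 m
da_rev = 2*pi*rho*a^2/BC = 2*pi*2.134e-13*(6.9465e+06)^2/95.2 = 0.679625108 m per revolution
N = H/da_rev = 63822.0000 m / 0.679625108 m = 93907.6547 revolutions
P = 2*pi*sqrt(a^3/mu) = 5761.8279 s
lifetime = N*P = 93907.6547 * 5761.8279 = 5.4107974e+08 s = 6262.4970 days
years = 6262.4970 / 365.25 = 17.1458 years

17.1458 years


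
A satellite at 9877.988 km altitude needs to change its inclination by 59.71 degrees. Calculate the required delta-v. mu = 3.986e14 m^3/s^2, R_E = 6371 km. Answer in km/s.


r = 16248.9880 km = 1.6248988e+07 m
V = sqrt(mu/r) = 4952.8536 m/s
di = 59.71 deg = 1.0421 rad
dV = 2*V*sin(di/2) = 2*4952.8536*sin(0.521068)
dV = 4931.1276 m/s = 4.9311 km/s

4.9311 km/s


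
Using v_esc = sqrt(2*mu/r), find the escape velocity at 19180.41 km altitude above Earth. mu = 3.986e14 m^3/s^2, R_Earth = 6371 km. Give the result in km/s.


r = 6371.0 + 19180.41 = 25551.4100 km = 2.555141e+07 m
v_esc = sqrt(2*mu/r) = sqrt(2*3.986e14 / 2.555141e+07)
v_esc = 5585.6820 m/s = 5.5857 km/s

5.5857 km/s


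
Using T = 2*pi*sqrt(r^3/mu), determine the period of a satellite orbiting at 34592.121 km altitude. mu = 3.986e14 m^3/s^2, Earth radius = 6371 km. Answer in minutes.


r = 40963.1210 km = 4.0963121e+07 m
T = 2*pi*sqrt(r^3/mu) = 2*pi*sqrt(6.8735186e+22 / 3.986e14)
T = 82508.8965 s = 1375.1483 min

1375.1483 minutes


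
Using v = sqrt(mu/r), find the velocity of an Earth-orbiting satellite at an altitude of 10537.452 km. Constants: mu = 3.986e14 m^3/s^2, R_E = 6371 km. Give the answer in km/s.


r = R_E + alt = 6371.0 + 10537.452 = 16908.4520 km = 1.6908452e+07 m
v = sqrt(mu/r) = sqrt(3.986e14 / 1.6908452e+07) = 4855.3073 m/s = 4.8553 km/s

4.8553 km/s


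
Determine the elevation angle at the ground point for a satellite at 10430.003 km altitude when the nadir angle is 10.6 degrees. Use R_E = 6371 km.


r = R_E + alt = 16801.0030 km
Law of sines in the satellite / Earth-center / ground-point triangle:
  sin(nadir)/R_E = sin(90 + el)/r  =>  cos(el) = (r/R_E)*sin(nadir)
cos(el) = (16801.0030 / 6371.0000) * sin(10.6 deg) = 0.4850992
el = arccos(0.4850992) = 60.9810 deg
(Earth-central angle = 90 - nadir - el = 18.4190 deg)

60.9810 degrees


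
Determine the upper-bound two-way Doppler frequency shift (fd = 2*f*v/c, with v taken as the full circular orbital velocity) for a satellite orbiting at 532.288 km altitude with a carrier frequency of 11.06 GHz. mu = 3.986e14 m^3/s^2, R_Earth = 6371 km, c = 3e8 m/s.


r = 6.903288e+06 m
v = sqrt(mu/r) = 7598.7237 m/s (worst-case radial velocity)
f = 11.06 GHz = 1.106e+10 Hz
fd = 2*f*v/c = 2*1.106e+10*7598.7237/3.0e+08
fd = 560279.2247 Hz

560279.2247 Hz


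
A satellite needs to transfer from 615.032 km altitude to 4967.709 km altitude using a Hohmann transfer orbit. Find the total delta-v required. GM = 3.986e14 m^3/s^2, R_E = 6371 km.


r1 = 6986.0320 km = 6.986032e+06 m
r2 = 11338.7090 km = 1.1338709e+07 m
dv1 = sqrt(mu/r1)*(sqrt(2*r2/(r1+r2)) - 1) = 849.3504 m/s
dv2 = sqrt(mu/r2)*(1 - sqrt(2*r1/(r1+r2))) = 751.8347 m/s
total dv = |dv1| + |dv2| = 849.3504 + 751.8347 = 1601.1852 m/s = 1.6012 km/s

1.6012 km/s


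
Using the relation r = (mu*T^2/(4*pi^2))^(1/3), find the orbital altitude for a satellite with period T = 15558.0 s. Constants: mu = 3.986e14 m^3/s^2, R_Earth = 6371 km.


T = 15558.0 s
r = (mu*T^2/(4*pi^2))^(1/3) = (3.986e14 * 15558.0^2 / (4*pi^2))^(1/3)
r = 1.3469817e+07 m = 13469.8171 km
alt = r - R_E = 13469.8171 - 6371 = 7098.8171 km

7098.8171 km


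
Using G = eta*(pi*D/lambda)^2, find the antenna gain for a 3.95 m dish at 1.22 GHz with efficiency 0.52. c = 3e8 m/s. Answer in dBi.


lambda = c/f = 3e8 / 1.22e+09 = 0.2459016 m
G = eta*(pi*D/lambda)^2 = 0.52*(pi*3.95/0.2459016)^2
G = 1324.2636 (linear)
G = 10*log10(1324.2636) = 31.2197 dBi

31.2197 dBi


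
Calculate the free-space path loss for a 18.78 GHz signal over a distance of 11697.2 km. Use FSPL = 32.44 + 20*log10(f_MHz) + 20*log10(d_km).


f = 18.78 GHz = 18780.0000 MHz
d = 11697.2 km
FSPL = 32.44 + 20*log10(18780.0000) + 20*log10(11697.2)
FSPL = 32.44 + 85.4739 + 81.3616
FSPL = 199.2756 dB

199.2756 dB


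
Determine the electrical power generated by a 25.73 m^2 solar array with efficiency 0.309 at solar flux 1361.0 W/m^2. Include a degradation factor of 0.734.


P = area * eta * S * degradation
P = 25.73 * 0.309 * 1361.0 * 0.734
P = 7942.4127 W

7942.4127 W


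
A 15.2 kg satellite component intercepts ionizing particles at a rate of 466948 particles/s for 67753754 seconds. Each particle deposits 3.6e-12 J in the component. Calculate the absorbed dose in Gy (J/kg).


Total energy deposited = rate * time * E_per
  = 466948 * 67753754 * 3.6e-12 = 113.8949 J
Dose = E_total / mass = 113.8949 / 15.2
Dose = 7.4931 Gy

7.4931 Gy


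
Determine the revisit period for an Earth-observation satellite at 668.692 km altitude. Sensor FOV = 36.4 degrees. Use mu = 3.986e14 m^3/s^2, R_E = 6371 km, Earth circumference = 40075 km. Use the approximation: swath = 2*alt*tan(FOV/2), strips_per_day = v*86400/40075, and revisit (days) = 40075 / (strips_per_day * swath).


swath = 2*668.692*tan(0.3176499) = 439.7095 km
v = sqrt(mu/r) = 7524.7455 m/s = 7.5247 km/s
strips/day = v*86400/40075 = 7.5247*86400/40075 = 16.2230
coverage/day = strips * swath = 16.2230 * 439.7095 = 7133.4211 km
revisit = 40075 / 7133.4211 = 5.6179 days

5.6179 days


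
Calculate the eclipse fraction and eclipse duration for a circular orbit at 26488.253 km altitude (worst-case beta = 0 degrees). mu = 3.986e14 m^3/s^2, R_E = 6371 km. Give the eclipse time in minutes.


r = 32859.2530 km
T = 987.9762 min
Eclipse fraction = arcsin(R_E/r)/pi = arcsin(6371.0000/32859.2530)/pi
= arcsin(0.1938875)/pi = 0.06210969
Eclipse duration = 0.06210969 * 987.9762 = 61.3629 min

61.3629 minutes


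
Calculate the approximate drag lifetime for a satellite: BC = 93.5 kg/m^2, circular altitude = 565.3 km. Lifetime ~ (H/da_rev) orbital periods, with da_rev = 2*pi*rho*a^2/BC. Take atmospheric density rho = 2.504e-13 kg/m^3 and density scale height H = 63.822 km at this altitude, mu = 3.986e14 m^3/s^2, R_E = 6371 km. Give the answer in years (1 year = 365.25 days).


a = R_E + alt = 6936.3000 km = 6.9363e+06 m
da_rev = 2*pi*rho*a^2/BC = 2*pi*2.504e-13*(6.9363e+06)^2/93.5 = 0.809577294 m per revolution
N = H/da_rev = 63822.0000 m / 0.809577294 m = 78833.7328 revolutions
P = 2*pi*sqrt(a^3/mu) = 5749.1418 s
lifetime = N*P = 78833.7328 * 5749.1418 = 4.5322631e+08 s = 5245.6749 days
years = 5245.6749 / 365.25 = 14.3619 years

14.3619 years


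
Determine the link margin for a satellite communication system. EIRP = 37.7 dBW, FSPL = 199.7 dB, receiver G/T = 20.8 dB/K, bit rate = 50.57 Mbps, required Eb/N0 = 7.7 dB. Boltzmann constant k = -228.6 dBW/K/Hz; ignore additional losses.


C/N0 = EIRP - FSPL + G/T - k = 37.7 - 199.7 + 20.8 - (-228.6)
C/N0 = 87.4000 dB-Hz
R_b = 50.57 Mbps = 5.057e+07 bps -> 10*log10(R_b) = 77.0389 dB-Hz
Eb/N0 = C/N0 - 10*log10(R_b) = 87.4000 - 77.0389 = 10.3611 dB
Margin = Eb/N0 - Eb/N0_req = 10.3611 - 7.7 = 2.6611 dB (link closes)

2.6611 dB


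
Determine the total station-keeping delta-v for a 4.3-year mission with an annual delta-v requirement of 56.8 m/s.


dV = rate * years = 56.8 * 4.3
dV = 244.2400 m/s

244.2400 m/s


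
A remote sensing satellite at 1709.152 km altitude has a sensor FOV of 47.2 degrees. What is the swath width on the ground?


FOV = 47.2 deg = 0.8237954 rad
swath = 2 * alt * tan(FOV/2) = 2 * 1709.152 * tan(0.4118977)
swath = 2 * 1709.152 * 0.4368893
swath = 1493.4203 km

1493.4203 km


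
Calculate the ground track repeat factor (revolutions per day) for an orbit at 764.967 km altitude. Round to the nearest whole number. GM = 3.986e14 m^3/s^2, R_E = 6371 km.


r = 7.135967e+06 m
T = 2*pi*sqrt(r^3/mu) = 5999.1604 s = 99.9860 min
revs/day = 1440 / 99.9860 = 14.4020
Rounded: 14 revolutions per day

14 revolutions per day


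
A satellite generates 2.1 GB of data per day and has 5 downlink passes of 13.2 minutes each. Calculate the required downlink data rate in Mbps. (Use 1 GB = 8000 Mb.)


total contact time = 5 * 13.2 * 60 = 3960.0000 s
data = 2.1 GB = 16800.0000 Mb
rate = 16800.0000 / 3960.0000 = 4.2424 Mbps

4.2424 Mbps


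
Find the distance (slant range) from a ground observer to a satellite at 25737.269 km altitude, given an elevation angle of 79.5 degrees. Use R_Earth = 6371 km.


h = 25737.269 km, el = 79.5 deg
d = -R_E*sin(el) + sqrt((R_E*sin(el))^2 + 2*R_E*h + h^2)
d = -6371.0000*sin(1.3875) + sqrt((6371.0000*0.9832549)^2 + 2*6371.0000*25737.269 + 25737.269^2)
d = 25822.9541 km

25822.9541 km


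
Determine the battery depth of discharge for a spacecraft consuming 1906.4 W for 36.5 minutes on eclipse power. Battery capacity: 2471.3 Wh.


E_used = P * t / 60 = 1906.4 * 36.5 / 60 = 1159.7267 Wh
DOD = E_used / E_total * 100 = 1159.7267 / 2471.3 * 100
DOD = 46.9278 %

46.9278 %


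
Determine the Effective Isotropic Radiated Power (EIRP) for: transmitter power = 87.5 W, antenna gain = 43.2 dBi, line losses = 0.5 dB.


Pt = 87.5 W = 19.4201 dBW
EIRP = Pt_dBW + Gt - losses = 19.4201 + 43.2 - 0.5 = 62.1201 dBW

62.1201 dBW


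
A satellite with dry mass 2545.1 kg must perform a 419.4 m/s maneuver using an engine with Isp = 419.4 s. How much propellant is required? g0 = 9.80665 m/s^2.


ve = Isp * g0 = 419.4 * 9.80665 = 4112.909010 m/s
mass ratio = exp(dv/ve) = exp(419.4/4112.909010) = 1.10735205
m_prop = m_dry * (mr - 1) = 2545.1 * (1.10735205 - 1)
m_prop = 273.2217 kg

273.2217 kg


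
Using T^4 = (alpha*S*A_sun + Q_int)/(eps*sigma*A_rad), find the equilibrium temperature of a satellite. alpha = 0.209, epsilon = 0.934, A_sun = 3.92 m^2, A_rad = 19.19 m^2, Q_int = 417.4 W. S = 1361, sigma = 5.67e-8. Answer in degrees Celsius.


Numerator = alpha*S*A_sun + Q_int = 0.209*1361*3.92 + 417.4 = 1532.4401 W
Denominator = eps*sigma*A_rad = 0.934*5.67e-8*19.19 = 1.0162602e-06 W/K^4
T^4 = 1.507921e+09 K^4
T = 197.0583 K = -76.0917 C

-76.0917 degrees Celsius


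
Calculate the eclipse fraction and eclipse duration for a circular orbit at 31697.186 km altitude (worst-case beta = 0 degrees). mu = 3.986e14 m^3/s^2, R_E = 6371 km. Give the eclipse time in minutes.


r = 38068.1860 km
T = 1231.9788 min
Eclipse fraction = arcsin(R_E/r)/pi = arcsin(6371.0000/38068.1860)/pi
= arcsin(0.1673576)/pi = 0.05352344
Eclipse duration = 0.05352344 * 1231.9788 = 65.9397 min

65.9397 minutes


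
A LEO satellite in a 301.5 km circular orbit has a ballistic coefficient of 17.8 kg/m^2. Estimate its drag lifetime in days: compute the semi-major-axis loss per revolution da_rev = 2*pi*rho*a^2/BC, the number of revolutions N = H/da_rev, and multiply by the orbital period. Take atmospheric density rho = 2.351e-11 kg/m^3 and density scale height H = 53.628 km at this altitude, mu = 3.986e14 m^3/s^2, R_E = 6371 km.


a = R_E + alt = 6672.5000 km = 6.6725e+06 m
da_rev = 2*pi*rho*a^2/BC = 2*pi*2.351e-11*(6.6725e+06)^2/17.8 = 369.478915 m per revolution
N = H/da_rev = 53628.0000 m / 369.478915 m = 145.1450 revolutions
P = 2*pi*sqrt(a^3/mu) = 5424.3049 s
lifetime = N*P = 145.1450 * 5424.3049 = 787310.4855 s = 9.1124 days

9.1124 days


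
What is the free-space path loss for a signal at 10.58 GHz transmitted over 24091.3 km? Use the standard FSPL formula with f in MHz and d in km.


f = 10.58 GHz = 10580.0000 MHz
d = 24091.3 km
FSPL = 32.44 + 20*log10(10580.0000) + 20*log10(24091.3)
FSPL = 32.44 + 80.4897 + 87.6372
FSPL = 200.5669 dB

200.5669 dB


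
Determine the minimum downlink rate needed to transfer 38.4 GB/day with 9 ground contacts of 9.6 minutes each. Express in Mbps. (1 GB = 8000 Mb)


total contact time = 9 * 9.6 * 60 = 5184.0000 s
data = 38.4 GB = 307200.0000 Mb
rate = 307200.0000 / 5184.0000 = 59.2593 Mbps

59.2593 Mbps


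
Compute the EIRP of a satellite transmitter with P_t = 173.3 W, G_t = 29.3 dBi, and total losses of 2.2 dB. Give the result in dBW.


Pt = 173.3 W = 22.3880 dBW
EIRP = Pt_dBW + Gt - losses = 22.3880 + 29.3 - 2.2 = 49.4880 dBW

49.4880 dBW


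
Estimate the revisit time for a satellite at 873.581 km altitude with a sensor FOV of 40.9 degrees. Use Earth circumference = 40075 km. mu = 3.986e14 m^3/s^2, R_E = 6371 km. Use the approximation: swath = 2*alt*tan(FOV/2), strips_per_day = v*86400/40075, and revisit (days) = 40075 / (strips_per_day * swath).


swath = 2*873.581*tan(0.3569198) = 651.4998 km
v = sqrt(mu/r) = 7417.5761 m/s = 7.4176 km/s
strips/day = v*86400/40075 = 7.4176*86400/40075 = 15.9920
coverage/day = strips * swath = 15.9920 * 651.4998 = 10418.7722 km
revisit = 40075 / 10418.7722 = 3.8464 days

3.8464 days


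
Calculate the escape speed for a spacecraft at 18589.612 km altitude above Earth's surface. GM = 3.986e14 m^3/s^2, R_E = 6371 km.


r = 6371.0 + 18589.612 = 24960.6120 km = 2.4960612e+07 m
v_esc = sqrt(2*mu/r) = sqrt(2*3.986e14 / 2.4960612e+07)
v_esc = 5651.3998 m/s = 5.6514 km/s

5.6514 km/s


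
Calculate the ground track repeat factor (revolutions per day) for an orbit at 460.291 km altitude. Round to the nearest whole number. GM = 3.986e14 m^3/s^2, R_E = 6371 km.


r = 6.831291e+06 m
T = 2*pi*sqrt(r^3/mu) = 5619.0824 s = 93.6514 min
revs/day = 1440 / 93.6514 = 15.3762
Rounded: 15 revolutions per day

15 revolutions per day


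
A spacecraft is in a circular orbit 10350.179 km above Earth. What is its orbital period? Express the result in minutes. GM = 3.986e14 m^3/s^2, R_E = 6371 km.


r = 16721.1790 km = 1.6721179e+07 m
T = 2*pi*sqrt(r^3/mu) = 2*pi*sqrt(4.6752053e+21 / 3.986e14)
T = 21518.4787 s = 358.6413 min

358.6413 minutes


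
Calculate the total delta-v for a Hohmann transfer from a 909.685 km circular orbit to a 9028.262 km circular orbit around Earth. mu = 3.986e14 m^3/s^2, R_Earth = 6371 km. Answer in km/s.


r1 = 7280.6850 km = 7.280685e+06 m
r2 = 15399.2620 km = 1.5399262e+07 m
dv1 = sqrt(mu/r1)*(sqrt(2*r2/(r1+r2)) - 1) = 1223.2043 m/s
dv2 = sqrt(mu/r2)*(1 - sqrt(2*r1/(r1+r2))) = 1011.0607 m/s
total dv = |dv1| + |dv2| = 1223.2043 + 1011.0607 = 2234.2650 m/s = 2.2343 km/s

2.2343 km/s


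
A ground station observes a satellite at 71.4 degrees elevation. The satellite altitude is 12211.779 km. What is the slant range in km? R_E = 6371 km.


h = 12211.779 km, el = 71.4 deg
d = -R_E*sin(el) + sqrt((R_E*sin(el))^2 + 2*R_E*h + h^2)
d = -6371.0000*sin(1.2462) + sqrt((6371.0000*0.9477684)^2 + 2*6371.0000*12211.779 + 12211.779^2)
d = 12433.1044 km

12433.1044 km


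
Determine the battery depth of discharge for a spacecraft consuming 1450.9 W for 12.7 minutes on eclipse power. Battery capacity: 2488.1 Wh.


E_used = P * t / 60 = 1450.9 * 12.7 / 60 = 307.1072 Wh
DOD = E_used / E_total * 100 = 307.1072 / 2488.1 * 100
DOD = 12.3430 %

12.3430 %


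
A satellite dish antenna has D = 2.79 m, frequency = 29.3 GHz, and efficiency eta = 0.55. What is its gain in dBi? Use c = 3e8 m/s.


lambda = c/f = 3e8 / 2.93e+10 = 0.01023891 m
G = eta*(pi*D/lambda)^2 = 0.55*(pi*2.79/0.01023891)^2
G = 403054.3129 (linear)
G = 10*log10(403054.3129) = 56.0536 dBi

56.0536 dBi


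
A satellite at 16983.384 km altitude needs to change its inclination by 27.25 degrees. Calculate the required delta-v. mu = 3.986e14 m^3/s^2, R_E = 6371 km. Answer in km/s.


r = 23354.3840 km = 2.3354384e+07 m
V = sqrt(mu/r) = 4131.2782 m/s
di = 27.25 deg = 0.4756022 rad
dV = 2*V*sin(di/2) = 2*4131.2782*sin(0.2378011)
dV = 1946.3789 m/s = 1.9464 km/s

1.9464 km/s


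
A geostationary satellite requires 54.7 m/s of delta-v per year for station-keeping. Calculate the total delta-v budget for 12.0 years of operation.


dV = rate * years = 54.7 * 12.0
dV = 656.4000 m/s

656.4000 m/s


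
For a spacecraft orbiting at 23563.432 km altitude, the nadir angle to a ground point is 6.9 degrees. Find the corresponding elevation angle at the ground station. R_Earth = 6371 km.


r = R_E + alt = 29934.4320 km
Law of sines in the satellite / Earth-center / ground-point triangle:
  sin(nadir)/R_E = sin(90 + el)/r  =>  cos(el) = (r/R_E)*sin(nadir)
cos(el) = (29934.4320 / 6371.0000) * sin(6.9 deg) = 0.5644684
el = arccos(0.5644684) = 55.6346 deg
(Earth-central angle = 90 - nadir - el = 27.4654 deg)

55.6346 degrees


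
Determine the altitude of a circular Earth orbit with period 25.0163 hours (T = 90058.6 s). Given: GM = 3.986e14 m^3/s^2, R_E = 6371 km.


T = 90058.6 s
r = (mu*T^2/(4*pi^2))^(1/3) = (3.986e14 * 90058.6^2 / (4*pi^2))^(1/3)
r = 4.3425282e+07 m = 43425.2819 km
alt = r - R_E = 43425.2819 - 6371 = 37054.2819 km

37054.2819 km


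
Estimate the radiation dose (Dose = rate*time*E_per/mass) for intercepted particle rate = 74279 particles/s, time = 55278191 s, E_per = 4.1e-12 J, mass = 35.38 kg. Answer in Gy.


Total energy deposited = rate * time * E_per
  = 74279 * 55278191 * 4.1e-12 = 16.8346 J
Dose = E_total / mass = 16.8346 / 35.38
Dose = 0.4758235 Gy

0.4758 Gy


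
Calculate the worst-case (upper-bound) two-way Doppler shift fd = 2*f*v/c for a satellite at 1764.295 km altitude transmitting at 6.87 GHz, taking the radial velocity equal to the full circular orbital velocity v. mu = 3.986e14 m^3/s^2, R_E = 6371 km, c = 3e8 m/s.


r = 8.135295e+06 m
v = sqrt(mu/r) = 6999.7414 m/s (worst-case radial velocity)
f = 6.87 GHz = 6.87e+09 Hz
fd = 2*f*v/c = 2*6.87e+09*6999.7414/3.0e+08
fd = 320588.1551 Hz

320588.1551 Hz


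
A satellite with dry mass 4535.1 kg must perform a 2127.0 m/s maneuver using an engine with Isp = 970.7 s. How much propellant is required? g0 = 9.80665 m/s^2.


ve = Isp * g0 = 970.7 * 9.80665 = 9519.315155 m/s
mass ratio = exp(dv/ve) = exp(2127.0/9519.315155) = 1.25037117
m_prop = m_dry * (mr - 1) = 4535.1 * (1.25037117 - 1)
m_prop = 1135.4583 kg

1135.4583 kg


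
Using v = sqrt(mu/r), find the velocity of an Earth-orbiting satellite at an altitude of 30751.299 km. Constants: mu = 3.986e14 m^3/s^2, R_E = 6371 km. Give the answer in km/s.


r = R_E + alt = 6371.0 + 30751.299 = 37122.2990 km = 3.7122299e+07 m
v = sqrt(mu/r) = sqrt(3.986e14 / 3.7122299e+07) = 3276.8097 m/s = 3.2768 km/s

3.2768 km/s


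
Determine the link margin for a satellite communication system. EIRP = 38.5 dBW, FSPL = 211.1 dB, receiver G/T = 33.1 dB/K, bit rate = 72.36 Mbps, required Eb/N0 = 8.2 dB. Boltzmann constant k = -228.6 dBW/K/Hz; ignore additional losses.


C/N0 = EIRP - FSPL + G/T - k = 38.5 - 211.1 + 33.1 - (-228.6)
C/N0 = 89.1000 dB-Hz
R_b = 72.36 Mbps = 7.236e+07 bps -> 10*log10(R_b) = 78.5950 dB-Hz
Eb/N0 = C/N0 - 10*log10(R_b) = 89.1000 - 78.5950 = 10.5050 dB
Margin = Eb/N0 - Eb/N0_req = 10.5050 - 8.2 = 2.3050 dB (link closes)

2.3050 dB


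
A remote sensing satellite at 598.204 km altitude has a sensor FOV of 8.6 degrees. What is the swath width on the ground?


FOV = 8.6 deg = 0.1500983 rad
swath = 2 * alt * tan(FOV/2) = 2 * 598.204 * tan(0.07504916)
swath = 2 * 598.204 * 0.07519038
swath = 89.9584 km

89.9584 km


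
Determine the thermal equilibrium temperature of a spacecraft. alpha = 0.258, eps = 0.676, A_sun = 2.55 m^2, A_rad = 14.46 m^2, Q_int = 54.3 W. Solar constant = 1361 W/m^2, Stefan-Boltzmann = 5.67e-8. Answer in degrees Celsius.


Numerator = alpha*S*A_sun + Q_int = 0.258*1361*2.55 + 54.3 = 949.7019 W
Denominator = eps*sigma*A_rad = 0.676*5.67e-8*14.46 = 5.5424023e-07 W/K^4
T^4 = 1.7135203e+09 K^4
T = 203.4568 K = -69.6932 C

-69.6932 degrees Celsius


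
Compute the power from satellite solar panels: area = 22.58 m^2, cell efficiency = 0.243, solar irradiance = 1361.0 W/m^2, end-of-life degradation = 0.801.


P = area * eta * S * degradation
P = 22.58 * 0.243 * 1361.0 * 0.801
P = 5981.6480 W

5981.6480 W


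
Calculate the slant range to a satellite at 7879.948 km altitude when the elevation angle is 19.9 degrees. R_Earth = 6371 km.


h = 7879.948 km, el = 19.9 deg
d = -R_E*sin(el) + sqrt((R_E*sin(el))^2 + 2*R_E*h + h^2)
d = -6371.0000*sin(0.3473205) + sqrt((6371.0000*0.3403796)^2 + 2*6371.0000*7879.948 + 7879.948^2)
d = 10762.1233 km

10762.1233 km


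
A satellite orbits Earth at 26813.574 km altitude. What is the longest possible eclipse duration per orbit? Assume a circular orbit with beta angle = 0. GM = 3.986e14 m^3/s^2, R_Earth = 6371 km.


r = 33184.5740 km
T = 1002.6846 min
Eclipse fraction = arcsin(R_E/r)/pi = arcsin(6371.0000/33184.5740)/pi
= arcsin(0.1919868)/pi = 0.06149308
Eclipse duration = 0.06149308 * 1002.6846 = 61.6582 min

61.6582 minutes


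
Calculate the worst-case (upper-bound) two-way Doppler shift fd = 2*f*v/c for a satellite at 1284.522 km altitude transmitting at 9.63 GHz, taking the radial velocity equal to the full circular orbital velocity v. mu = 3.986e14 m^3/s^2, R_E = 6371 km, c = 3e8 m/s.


r = 7.655522e+06 m
v = sqrt(mu/r) = 7215.7461 m/s (worst-case radial velocity)
f = 9.63 GHz = 9.63e+09 Hz
fd = 2*f*v/c = 2*9.63e+09*7215.7461/3.0e+08
fd = 463250.8990 Hz

463250.8990 Hz


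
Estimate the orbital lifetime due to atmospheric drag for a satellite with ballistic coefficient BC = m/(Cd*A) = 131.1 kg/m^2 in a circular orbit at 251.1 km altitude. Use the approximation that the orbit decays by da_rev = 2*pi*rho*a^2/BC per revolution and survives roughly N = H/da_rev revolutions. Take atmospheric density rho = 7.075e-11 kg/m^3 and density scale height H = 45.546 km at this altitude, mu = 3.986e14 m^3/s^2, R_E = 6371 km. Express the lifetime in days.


a = R_E + alt = 6622.1000 km = 6.6221e+06 m
da_rev = 2*pi*rho*a^2/BC = 2*pi*7.075e-11*(6.6221e+06)^2/131.1 = 148.694563 m per revolution
N = H/da_rev = 45546.0000 m / 148.694563 m = 306.3058 revolutions
P = 2*pi*sqrt(a^3/mu) = 5362.9633 s
lifetime = N*P = 306.3058 * 5362.9633 = 1.6427065e+06 s = 19.0128 days

19.0128 days


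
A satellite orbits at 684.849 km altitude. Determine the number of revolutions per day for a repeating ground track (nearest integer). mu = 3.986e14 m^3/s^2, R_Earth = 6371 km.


r = 7.055849e+06 m
T = 2*pi*sqrt(r^3/mu) = 5898.4125 s = 98.3069 min
revs/day = 1440 / 98.3069 = 14.6480
Rounded: 15 revolutions per day

15 revolutions per day


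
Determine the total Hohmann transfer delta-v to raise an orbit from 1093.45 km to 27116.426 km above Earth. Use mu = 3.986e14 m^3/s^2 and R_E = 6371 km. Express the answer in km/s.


r1 = 7464.4500 km = 7.46445e+06 m
r2 = 33487.4260 km = 3.3487426e+07 m
dv1 = sqrt(mu/r1)*(sqrt(2*r2/(r1+r2)) - 1) = 2037.6872 m/s
dv2 = sqrt(mu/r2)*(1 - sqrt(2*r1/(r1+r2))) = 1366.9945 m/s
total dv = |dv1| + |dv2| = 2037.6872 + 1366.9945 = 3404.6817 m/s = 3.4047 km/s

3.4047 km/s


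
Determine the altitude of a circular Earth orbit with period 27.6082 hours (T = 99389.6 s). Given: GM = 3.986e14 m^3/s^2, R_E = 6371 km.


T = 99389.6 s
r = (mu*T^2/(4*pi^2))^(1/3) = (3.986e14 * 99389.6^2 / (4*pi^2))^(1/3)
r = 4.6375273e+07 m = 46375.2732 km
alt = r - R_E = 46375.2732 - 6371 = 40004.2732 km

40004.2732 km


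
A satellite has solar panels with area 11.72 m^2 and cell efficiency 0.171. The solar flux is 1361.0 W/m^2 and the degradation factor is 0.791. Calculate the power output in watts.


P = area * eta * S * degradation
P = 11.72 * 0.171 * 1361.0 * 0.791
P = 2157.5374 W

2157.5374 W


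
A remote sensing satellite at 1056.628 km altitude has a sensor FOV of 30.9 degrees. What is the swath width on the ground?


FOV = 30.9 deg = 0.5393067 rad
swath = 2 * alt * tan(FOV/2) = 2 * 1056.628 * tan(0.2696534)
swath = 2 * 1056.628 * 0.276385
swath = 584.0722 km

584.0722 km


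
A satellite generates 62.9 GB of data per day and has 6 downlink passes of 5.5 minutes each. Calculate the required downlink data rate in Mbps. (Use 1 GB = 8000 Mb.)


total contact time = 6 * 5.5 * 60 = 1980.0000 s
data = 62.9 GB = 503200.0000 Mb
rate = 503200.0000 / 1980.0000 = 254.1414 Mbps

254.1414 Mbps


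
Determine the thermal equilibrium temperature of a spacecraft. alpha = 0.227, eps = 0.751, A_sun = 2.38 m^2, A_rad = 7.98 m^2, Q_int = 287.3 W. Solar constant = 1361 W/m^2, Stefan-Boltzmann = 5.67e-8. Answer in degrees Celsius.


Numerator = alpha*S*A_sun + Q_int = 0.227*1361*2.38 + 287.3 = 1022.5939 W
Denominator = eps*sigma*A_rad = 0.751*5.67e-8*7.98 = 3.3980197e-07 W/K^4
T^4 = 3.0093818e+09 K^4
T = 234.2175 K = -38.9325 C

-38.9325 degrees Celsius


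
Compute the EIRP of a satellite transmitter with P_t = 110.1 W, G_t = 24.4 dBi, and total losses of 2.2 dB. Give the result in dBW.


Pt = 110.1 W = 20.4179 dBW
EIRP = Pt_dBW + Gt - losses = 20.4179 + 24.4 - 2.2 = 42.6179 dBW

42.6179 dBW


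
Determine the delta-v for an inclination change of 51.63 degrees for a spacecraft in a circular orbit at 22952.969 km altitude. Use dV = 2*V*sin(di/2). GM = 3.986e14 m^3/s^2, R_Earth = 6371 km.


r = 29323.9690 km = 2.9323969e+07 m
V = sqrt(mu/r) = 3686.8653 m/s
di = 51.63 deg = 0.9011135 rad
dV = 2*V*sin(di/2) = 2*3686.8653*sin(0.4505567)
dV = 3211.0148 m/s = 3.2110 km/s

3.2110 km/s


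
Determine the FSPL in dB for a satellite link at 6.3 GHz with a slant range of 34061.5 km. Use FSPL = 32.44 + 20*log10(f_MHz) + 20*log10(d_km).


f = 6.3 GHz = 6300.0000 MHz
d = 34061.5 km
FSPL = 32.44 + 20*log10(6300.0000) + 20*log10(34061.5)
FSPL = 32.44 + 75.9868 + 90.6453
FSPL = 199.0721 dB

199.0721 dB


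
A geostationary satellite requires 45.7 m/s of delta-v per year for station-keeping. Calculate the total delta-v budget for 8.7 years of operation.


dV = rate * years = 45.7 * 8.7
dV = 397.5900 m/s

397.5900 m/s


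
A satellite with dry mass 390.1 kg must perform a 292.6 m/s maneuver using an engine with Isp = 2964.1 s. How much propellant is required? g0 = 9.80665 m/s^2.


ve = Isp * g0 = 2964.1 * 9.80665 = 29067.891265 m/s
mass ratio = exp(dv/ve) = exp(292.6/29067.891265) = 1.01011692
m_prop = m_dry * (mr - 1) = 390.1 * (1.01011692 - 1)
m_prop = 3.9466 kg

3.9466 kg


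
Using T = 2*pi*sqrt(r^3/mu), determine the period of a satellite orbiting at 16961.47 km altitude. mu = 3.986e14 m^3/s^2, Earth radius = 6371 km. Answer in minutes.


r = 23332.4700 km = 2.333247e+07 m
T = 2*pi*sqrt(r^3/mu) = 2*pi*sqrt(1.2702294e+22 / 3.986e14)
T = 35469.2737 s = 591.1546 min

591.1546 minutes


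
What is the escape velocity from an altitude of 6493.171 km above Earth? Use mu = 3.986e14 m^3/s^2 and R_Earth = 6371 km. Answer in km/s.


r = 6371.0 + 6493.171 = 12864.1710 km = 1.2864171e+07 m
v_esc = sqrt(2*mu/r) = sqrt(2*3.986e14 / 1.2864171e+07)
v_esc = 7872.1388 m/s = 7.8721 km/s

7.8721 km/s


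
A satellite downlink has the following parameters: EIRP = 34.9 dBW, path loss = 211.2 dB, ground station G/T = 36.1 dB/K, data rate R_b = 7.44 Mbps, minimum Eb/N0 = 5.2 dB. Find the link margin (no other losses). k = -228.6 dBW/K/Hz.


C/N0 = EIRP - FSPL + G/T - k = 34.9 - 211.2 + 36.1 - (-228.6)
C/N0 = 88.4000 dB-Hz
R_b = 7.44 Mbps = 7.44e+06 bps -> 10*log10(R_b) = 68.7157 dB-Hz
Eb/N0 = C/N0 - 10*log10(R_b) = 88.4000 - 68.7157 = 19.6843 dB
Margin = Eb/N0 - Eb/N0_req = 19.6843 - 5.2 = 14.4843 dB (link closes)

14.4843 dB


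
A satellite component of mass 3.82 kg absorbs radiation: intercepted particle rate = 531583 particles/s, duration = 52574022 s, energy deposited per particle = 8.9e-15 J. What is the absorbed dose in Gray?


Total energy deposited = rate * time * E_per
  = 531583 * 52574022 * 8.9e-15 = 0.2487324 J
Dose = E_total / mass = 0.2487324 / 3.82
Dose = 0.06511318 Gy

0.0651 Gy


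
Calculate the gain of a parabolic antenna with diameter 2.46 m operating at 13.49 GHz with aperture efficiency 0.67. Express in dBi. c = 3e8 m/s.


lambda = c/f = 3e8 / 1.349e+10 = 0.0222387 m
G = eta*(pi*D/lambda)^2 = 0.67*(pi*2.46/0.0222387)^2
G = 80914.4623 (linear)
G = 10*log10(80914.4623) = 49.0803 dBi

49.0803 dBi
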